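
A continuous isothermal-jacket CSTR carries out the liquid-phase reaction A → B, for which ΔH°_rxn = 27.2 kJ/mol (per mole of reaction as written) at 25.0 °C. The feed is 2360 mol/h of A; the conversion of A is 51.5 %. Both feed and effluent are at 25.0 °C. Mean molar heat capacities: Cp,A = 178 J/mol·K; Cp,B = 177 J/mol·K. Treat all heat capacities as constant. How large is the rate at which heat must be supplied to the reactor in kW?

Extent of reaction ξ = 0.515 × 2360 = 1215.4 mol/h
Reaction term: ξ·ΔH°_rxn = 1215.4 × 27.2 = 33059 kJ/h
Q = ΔH = 33059 kJ/h = 9.183 kW
Heat supplied = 9.183 kW

Q_in = 9.18 kW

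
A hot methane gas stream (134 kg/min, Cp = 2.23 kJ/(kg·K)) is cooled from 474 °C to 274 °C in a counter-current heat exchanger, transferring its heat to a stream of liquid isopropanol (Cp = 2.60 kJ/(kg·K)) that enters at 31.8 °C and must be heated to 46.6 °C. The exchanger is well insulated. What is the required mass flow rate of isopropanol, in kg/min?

ṁ_c = 1550 kg/min

Heat released by hot stream: Q = 134 × 2.23 × (474 − 274) = 59764 kJ/min
Energy balance on cold side (adiabatic exchanger): Q = ṁ_c·Cp_c·(T_c,out − T_c,in)
ṁ_c = 59764 / [2.60 × (46.6 − 31.8)] = 1553.1 kg/min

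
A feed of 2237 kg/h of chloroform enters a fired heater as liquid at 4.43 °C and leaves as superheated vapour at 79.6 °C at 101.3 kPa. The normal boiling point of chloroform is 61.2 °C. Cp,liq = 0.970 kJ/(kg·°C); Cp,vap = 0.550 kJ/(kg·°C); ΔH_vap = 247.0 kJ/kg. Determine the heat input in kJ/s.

liquid 4.43→61.2 °C: 55.067 kJ/kg
vaporisation at 61.2 °C: 247 kJ/kg
vapour 61.2→79.6 °C: 10.12 kJ/kg
Δh = 55.067 + 247 + 10.12 = 312.19 kJ/kg
Q = ṁ·Δh = 2237 kg/h × 312.19 kJ/kg = 698360 kJ/h
|Q| = 193.99 kW

Q = 194 kJ/s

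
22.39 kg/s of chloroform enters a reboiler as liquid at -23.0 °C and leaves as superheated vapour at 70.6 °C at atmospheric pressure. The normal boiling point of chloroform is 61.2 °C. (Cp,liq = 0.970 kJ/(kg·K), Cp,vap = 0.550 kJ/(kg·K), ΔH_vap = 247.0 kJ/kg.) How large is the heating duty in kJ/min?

liquid -23.0→61.2 °C: 81.674 kJ/kg
vaporisation at 61.2 °C: 247 kJ/kg
vapour 61.2→70.6 °C: 5.17 kJ/kg
Δh = 81.674 + 247 + 5.17 = 333.84 kJ/kg
Q = ṁ·Δh = 22.39 kg/s × 333.84 kJ/kg = 7474.8 kJ/s
|Q| = 7474.8 kW = 448490 kJ/min

Q = 448000 kJ/min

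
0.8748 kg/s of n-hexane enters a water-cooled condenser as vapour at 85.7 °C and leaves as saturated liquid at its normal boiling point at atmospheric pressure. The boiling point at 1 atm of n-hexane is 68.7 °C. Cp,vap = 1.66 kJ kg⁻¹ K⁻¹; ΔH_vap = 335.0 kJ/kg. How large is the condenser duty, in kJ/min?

Q_c = 19100 kJ/min

vapour 85.7→68.7 °C: -28.22 kJ/kg
condensation at 68.7 °C: -335 kJ/kg
Δh = -28.22 + -335 = -363.22 kJ/kg
Q = ṁ·Δh = 0.8748 kg/s × -363.22 kJ/kg = -317.74 kJ/s
|Q| = 317.74 kW = 19065 kJ/min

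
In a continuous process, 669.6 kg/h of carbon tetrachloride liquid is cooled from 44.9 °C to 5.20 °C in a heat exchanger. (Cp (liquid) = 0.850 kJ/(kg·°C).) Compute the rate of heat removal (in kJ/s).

Q = ṁ·Cp·ΔT = 669.6 × 0.850 × (5.20 − 44.9) = -22596 kJ/h
Converting: 22596 / 3600 s = 6.2766 kW

Q_c = 6.28 kJ/s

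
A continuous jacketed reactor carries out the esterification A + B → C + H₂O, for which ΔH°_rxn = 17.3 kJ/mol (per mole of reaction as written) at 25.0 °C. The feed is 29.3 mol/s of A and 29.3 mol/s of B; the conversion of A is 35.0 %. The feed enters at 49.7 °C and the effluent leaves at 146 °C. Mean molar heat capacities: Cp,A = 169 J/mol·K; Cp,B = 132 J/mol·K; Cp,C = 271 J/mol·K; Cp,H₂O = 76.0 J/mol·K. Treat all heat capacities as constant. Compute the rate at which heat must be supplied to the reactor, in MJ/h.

Extent of reaction ξ = 0.350 × 29.3 = 10.255 mol/s
Reaction term: ξ·ΔH°_rxn = 10.255 × 17.3 = 177.41 kJ/s
Sensible, feed 49.7→25 °C: -217.84 kJ/s
Outlet flows (mol/s): A 19.045, B 19.045, C 10.255, H₂O 10.255
Sensible, products 25→146 °C: 1124.2 kJ/s
Q = ΔH = 1083.8 kJ/s = 1083.8 kW
Heat supplied = 3901.6 MJ/h

Q_in = 3900 MJ/h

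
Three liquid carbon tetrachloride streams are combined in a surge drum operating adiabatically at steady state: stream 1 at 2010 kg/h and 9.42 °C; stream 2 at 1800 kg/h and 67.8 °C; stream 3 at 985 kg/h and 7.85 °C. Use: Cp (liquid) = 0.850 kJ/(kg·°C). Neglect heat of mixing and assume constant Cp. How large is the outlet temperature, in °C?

T_out = 31.0 °C

Energy balance with Q = 0: Σ ṁᵢCp,ᵢ(T_out − Tᵢ) = 0
Σ ṁᵢCp,ᵢTᵢ = 2010×0.850×9.42 + 1800×0.850×67.8 + 985×0.850×7.85 = 126400
Σ ṁᵢCp,ᵢ = 2010×0.850 + 1800×0.850 + 985×0.850 = 4075.8
T_out = 126400 / 4075.8 = 31.013 °C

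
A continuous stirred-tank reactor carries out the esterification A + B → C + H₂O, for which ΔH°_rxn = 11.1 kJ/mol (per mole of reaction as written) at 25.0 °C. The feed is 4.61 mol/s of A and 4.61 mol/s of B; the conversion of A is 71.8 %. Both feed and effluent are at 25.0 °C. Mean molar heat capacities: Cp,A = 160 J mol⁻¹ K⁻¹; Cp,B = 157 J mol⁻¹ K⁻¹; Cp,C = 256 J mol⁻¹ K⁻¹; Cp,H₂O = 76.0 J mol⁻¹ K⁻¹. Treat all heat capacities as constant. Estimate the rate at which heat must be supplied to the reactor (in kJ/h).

Q_in = 132000 kJ/h

Extent of reaction ξ = 0.718 × 4.61 = 3.31 mol/s
Reaction term: ξ·ΔH°_rxn = 3.31 × 11.1 = 36.741 kJ/s
Q = ΔH = 36.741 kJ/s = 36.741 kW
Heat supplied = 132270 kJ/h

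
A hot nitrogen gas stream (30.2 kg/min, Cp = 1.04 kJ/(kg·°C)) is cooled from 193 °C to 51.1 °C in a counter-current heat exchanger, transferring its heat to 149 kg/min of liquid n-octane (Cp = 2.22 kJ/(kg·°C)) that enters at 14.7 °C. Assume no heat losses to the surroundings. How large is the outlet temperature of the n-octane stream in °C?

Heat released by hot stream: Q = 30.2 × 1.04 × (193 − 51.1) = 4456.8 kJ/min
Energy balance on cold side (adiabatic exchanger): Q = ṁ_c·Cp_c·(T_c,out − T_c,in)
T_c,out = 14.7 + 4456.8/(149 × 2.22) = 28.174 °C

T_c,out = 28.2 °C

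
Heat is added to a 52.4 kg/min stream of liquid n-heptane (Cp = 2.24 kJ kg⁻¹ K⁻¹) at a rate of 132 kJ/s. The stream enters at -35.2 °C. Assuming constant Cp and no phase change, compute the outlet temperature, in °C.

Q = 132 kJ/s = 7920 kJ/min
ΔT = Q/(ṁ·Cp) = 7920/(52.4×2.24) = 67.475 K
T_out = -35.2 + 67.475 = 32.275 °C

T_out = 32.3 °C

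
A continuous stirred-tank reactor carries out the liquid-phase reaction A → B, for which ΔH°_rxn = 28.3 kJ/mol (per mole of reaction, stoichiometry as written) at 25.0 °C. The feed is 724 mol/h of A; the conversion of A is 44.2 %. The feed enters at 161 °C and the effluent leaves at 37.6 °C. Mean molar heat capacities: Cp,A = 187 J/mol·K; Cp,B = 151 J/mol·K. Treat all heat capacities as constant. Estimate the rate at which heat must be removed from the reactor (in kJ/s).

Q_out = 2.17 kJ/s

Extent of reaction ξ = 0.442 × 724 = 320.01 mol/h
Reaction term: ξ·ΔH°_rxn = 320.01 × 28.3 = 9056.2 kJ/h
Sensible, feed 161→25 °C: -18413 kJ/h
Outlet flows (mol/h): A 403.99, B 320.01
Sensible, products 25→37.6 °C: 1560.7 kJ/h
Q = ΔH = -7795.8 kJ/h = -2.1655 kW
Heat removed = 2.1655 kJ/s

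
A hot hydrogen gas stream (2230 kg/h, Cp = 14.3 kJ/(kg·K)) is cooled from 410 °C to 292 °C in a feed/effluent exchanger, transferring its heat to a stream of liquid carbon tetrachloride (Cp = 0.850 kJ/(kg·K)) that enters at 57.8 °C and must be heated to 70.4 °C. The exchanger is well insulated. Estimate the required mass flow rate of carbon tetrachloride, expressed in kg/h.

ṁ_c = 351000 kg/h

Heat released by hot stream: Q = 2230 × 14.3 × (410 − 292) = 3.7629e+06 kJ/h
Energy balance on cold side (adiabatic exchanger): Q = ṁ_c·Cp_c·(T_c,out − T_c,in)
ṁ_c = 3.7629e+06 / [0.850 × (70.4 − 57.8)] = 351340 kg/h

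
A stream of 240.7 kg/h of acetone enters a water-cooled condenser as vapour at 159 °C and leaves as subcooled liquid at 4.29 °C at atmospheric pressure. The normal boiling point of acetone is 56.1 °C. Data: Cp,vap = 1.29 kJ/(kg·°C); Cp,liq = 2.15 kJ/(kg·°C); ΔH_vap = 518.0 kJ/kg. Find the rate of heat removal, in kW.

Q_c = 51.0 kW

vapour 159→56.1 °C: -132.74 kJ/kg
condensation at 56.1 °C: -518 kJ/kg
liquid 56.1→4.29 °C: -111.39 kJ/kg
Δh = -132.74 + -518 + -111.39 = -762.13 kJ/kg
Q = ṁ·Δh = 240.7 kg/h × -762.13 kJ/kg = -183450 kJ/h
|Q| = 50.957 kW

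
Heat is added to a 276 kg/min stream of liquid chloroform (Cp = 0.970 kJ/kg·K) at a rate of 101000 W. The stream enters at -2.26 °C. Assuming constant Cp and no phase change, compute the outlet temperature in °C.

Q = 101000 W = 6060 kJ/min
ΔT = Q/(ṁ·Cp) = 6060/(276×0.970) = 22.636 K
T_out = -2.26 + 22.636 = 20.376 °C

T_out = 20.4 °C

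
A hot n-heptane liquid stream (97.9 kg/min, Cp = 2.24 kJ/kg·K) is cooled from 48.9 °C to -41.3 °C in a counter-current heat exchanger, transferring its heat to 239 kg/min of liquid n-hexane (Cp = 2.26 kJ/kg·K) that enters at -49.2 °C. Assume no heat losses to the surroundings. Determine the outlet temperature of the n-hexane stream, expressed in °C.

Heat released by hot stream: Q = 97.9 × 2.24 × (48.9 − -41.3) = 19780 kJ/min
Energy balance on cold side (adiabatic exchanger): Q = ṁ_c·Cp_c·(T_c,out − T_c,in)
T_c,out = -49.2 + 19780/(239 × 2.26) = -12.579 °C

T_c,out = -12.6 °C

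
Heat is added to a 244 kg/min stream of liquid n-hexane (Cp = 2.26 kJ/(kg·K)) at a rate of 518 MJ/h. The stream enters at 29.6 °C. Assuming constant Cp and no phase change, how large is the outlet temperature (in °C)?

Q = 518 MJ/h = 8633.3 kJ/min
ΔT = Q/(ṁ·Cp) = 8633.3/(244×2.26) = 15.656 K
T_out = 29.6 + 15.656 = 45.256 °C

T_out = 45.3 °C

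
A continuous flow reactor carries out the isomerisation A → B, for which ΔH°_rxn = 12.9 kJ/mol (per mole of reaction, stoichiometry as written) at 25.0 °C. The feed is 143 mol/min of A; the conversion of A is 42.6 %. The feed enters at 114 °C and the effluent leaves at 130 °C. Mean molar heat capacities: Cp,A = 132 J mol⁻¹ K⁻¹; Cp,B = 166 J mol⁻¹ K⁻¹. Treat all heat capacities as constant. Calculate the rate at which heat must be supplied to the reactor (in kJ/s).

Q_in = 21.8 kJ/s

Extent of reaction ξ = 0.426 × 143 = 60.918 mol/min
Reaction term: ξ·ΔH°_rxn = 60.918 × 12.9 = 785.84 kJ/min
Sensible, feed 114→25 °C: -1680 kJ/min
Outlet flows (mol/min): A 82.082, B 60.918
Sensible, products 25→130 °C: 2199.5 kJ/min
Q = ΔH = 1305.3 kJ/min = 21.756 kW
Heat supplied = 21.756 kJ/s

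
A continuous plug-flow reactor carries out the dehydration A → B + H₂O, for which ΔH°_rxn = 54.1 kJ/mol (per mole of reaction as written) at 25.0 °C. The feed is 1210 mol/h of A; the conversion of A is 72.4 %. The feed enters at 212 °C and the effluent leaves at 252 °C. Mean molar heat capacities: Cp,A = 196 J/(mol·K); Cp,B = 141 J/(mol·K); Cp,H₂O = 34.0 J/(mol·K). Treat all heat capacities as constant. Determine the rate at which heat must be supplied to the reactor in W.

Q_in = 14600 W

Extent of reaction ξ = 0.724 × 1210 = 876.04 mol/h
Reaction term: ξ·ΔH°_rxn = 876.04 × 54.1 = 47394 kJ/h
Sensible, feed 212→25 °C: -44349 kJ/h
Outlet flows (mol/h): A 333.96, B 876.04, H₂O 876.04
Sensible, products 25→252 °C: 49659 kJ/h
Q = ΔH = 52704 kJ/h = 14.64 kW
Heat supplied = 14640 W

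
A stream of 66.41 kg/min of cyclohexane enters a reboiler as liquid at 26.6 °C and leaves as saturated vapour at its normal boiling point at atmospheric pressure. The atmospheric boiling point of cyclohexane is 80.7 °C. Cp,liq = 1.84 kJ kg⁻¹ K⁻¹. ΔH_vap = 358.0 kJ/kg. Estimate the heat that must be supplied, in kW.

liquid 26.6→80.7 °C: 99.544 kJ/kg
vaporisation at 80.7 °C: 358 kJ/kg
Δh = 99.544 + 358 = 457.54 kJ/kg
Q = ṁ·Δh = 66.41 kg/min × 457.54 kJ/kg = 30385 kJ/min
|Q| = 506.42 kW

Q = 506 kW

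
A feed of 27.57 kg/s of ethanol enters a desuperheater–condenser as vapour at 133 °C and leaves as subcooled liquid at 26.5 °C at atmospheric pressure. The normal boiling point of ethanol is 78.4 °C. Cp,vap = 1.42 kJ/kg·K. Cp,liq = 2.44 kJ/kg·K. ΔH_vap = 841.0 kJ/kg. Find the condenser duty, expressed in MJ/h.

Q_c = 104000 MJ/h

vapour 133→78.4 °C: -77.532 kJ/kg
condensation at 78.4 °C: -841 kJ/kg
liquid 78.4→26.5 °C: -126.64 kJ/kg
Δh = -77.532 + -841 + -126.64 = -1045.2 kJ/kg
Q = ṁ·Δh = 27.57 kg/s × -1045.2 kJ/kg = -28815 kJ/s
|Q| = 28815 kW = 103740 MJ/h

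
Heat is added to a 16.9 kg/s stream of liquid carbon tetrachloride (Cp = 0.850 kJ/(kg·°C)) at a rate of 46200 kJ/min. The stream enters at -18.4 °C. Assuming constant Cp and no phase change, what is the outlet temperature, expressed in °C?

Q = 46200 kJ/min = 770 kJ/s
ΔT = Q/(ṁ·Cp) = 770/(16.9×0.850) = 53.603 K
T_out = -18.4 + 53.603 = 35.203 °C

T_out = 35.2 °C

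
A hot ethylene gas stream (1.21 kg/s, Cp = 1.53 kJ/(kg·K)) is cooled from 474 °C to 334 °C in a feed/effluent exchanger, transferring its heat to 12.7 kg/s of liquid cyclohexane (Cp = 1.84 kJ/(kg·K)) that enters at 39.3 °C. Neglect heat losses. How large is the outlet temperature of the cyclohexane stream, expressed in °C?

Heat released by hot stream: Q = 1.21 × 1.53 × (474 − 334) = 259.18 kJ/s
Energy balance on cold side (adiabatic exchanger): Q = ṁ_c·Cp_c·(T_c,out − T_c,in)
T_c,out = 39.3 + 259.18/(12.7 × 1.84) = 50.391 °C

T_c,out = 50.4 °C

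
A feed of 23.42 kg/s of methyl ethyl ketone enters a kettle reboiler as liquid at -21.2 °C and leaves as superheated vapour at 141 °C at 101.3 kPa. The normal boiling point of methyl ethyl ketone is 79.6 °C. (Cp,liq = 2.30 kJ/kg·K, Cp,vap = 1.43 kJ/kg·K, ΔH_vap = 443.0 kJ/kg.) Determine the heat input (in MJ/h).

Q = 64300 MJ/h

liquid -21.2→79.6 °C: 231.84 kJ/kg
vaporisation at 79.6 °C: 443 kJ/kg
vapour 79.6→141 °C: 87.802 kJ/kg
Δh = 231.84 + 443 + 87.802 = 762.64 kJ/kg
Q = ṁ·Δh = 23.42 kg/s × 762.64 kJ/kg = 17861 kJ/s
|Q| = 17861 kW = 64300 MJ/h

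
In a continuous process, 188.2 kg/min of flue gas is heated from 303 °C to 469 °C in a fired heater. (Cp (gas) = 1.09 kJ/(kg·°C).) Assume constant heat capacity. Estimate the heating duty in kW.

Q = ṁ·Cp·ΔT = 188.2 × 1.09 × (469 − 303) = 34053 kJ/min
Converting: 34053 / 60 s = 567.55 kW

Q = 568 kW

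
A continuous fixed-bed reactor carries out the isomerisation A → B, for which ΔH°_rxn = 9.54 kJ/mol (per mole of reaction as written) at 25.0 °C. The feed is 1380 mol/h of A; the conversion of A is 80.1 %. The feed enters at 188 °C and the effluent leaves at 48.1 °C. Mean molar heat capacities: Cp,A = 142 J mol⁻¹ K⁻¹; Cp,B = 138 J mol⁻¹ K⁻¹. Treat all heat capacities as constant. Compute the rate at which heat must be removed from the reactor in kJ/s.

Extent of reaction ξ = 0.801 × 1380 = 1105.4 mol/h
Reaction term: ξ·ΔH°_rxn = 1105.4 × 9.54 = 10545 kJ/h
Sensible, feed 188→25 °C: -31941 kJ/h
Outlet flows (mol/h): A 274.62, B 1105.4
Sensible, products 25→48.1 °C: 4424.5 kJ/h
Q = ΔH = -16972 kJ/h = -4.7143 kW
Heat removed = 4.7143 kJ/s

Q_out = 4.71 kJ/s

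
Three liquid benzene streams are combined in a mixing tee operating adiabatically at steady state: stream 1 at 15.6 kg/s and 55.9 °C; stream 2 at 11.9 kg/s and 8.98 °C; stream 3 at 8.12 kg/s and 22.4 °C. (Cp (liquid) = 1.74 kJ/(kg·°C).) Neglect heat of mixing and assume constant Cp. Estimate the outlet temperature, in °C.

Adiabatic, steady state ⇒ Σ ṁᵢCp,ᵢ(T_out − Tᵢ) = 0
T_out = Σ ṁᵢCp,ᵢTᵢ / Σ ṁᵢCp,ᵢ
      = 2019.8 / 61.979 = 32.588 °C

T_out = 32.6 °C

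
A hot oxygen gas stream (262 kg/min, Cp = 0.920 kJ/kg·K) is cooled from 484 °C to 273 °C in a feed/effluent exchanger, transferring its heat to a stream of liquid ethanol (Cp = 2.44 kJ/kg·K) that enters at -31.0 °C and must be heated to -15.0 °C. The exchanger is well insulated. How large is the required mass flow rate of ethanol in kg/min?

Heat released by hot stream: Q = 262 × 0.920 × (484 − 273) = 50859 kJ/min
Energy balance on cold side (adiabatic exchanger): Q = ṁ_c·Cp_c·(T_c,out − T_c,in)
ṁ_c = 50859 / [2.44 × (-15.0 − -31.0)] = 1302.8 kg/min

ṁ_c = 1300 kg/min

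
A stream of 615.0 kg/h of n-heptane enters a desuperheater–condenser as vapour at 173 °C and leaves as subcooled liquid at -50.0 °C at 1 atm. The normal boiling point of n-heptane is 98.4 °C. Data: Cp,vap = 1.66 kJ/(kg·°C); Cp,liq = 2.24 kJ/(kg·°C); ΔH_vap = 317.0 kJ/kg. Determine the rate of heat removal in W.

Q_c = 132000 W

vapour 173→98.4 °C: -123.84 kJ/kg
condensation at 98.4 °C: -317 kJ/kg
liquid 98.4→-50.0 °C: -332.42 kJ/kg
Δh = -123.84 + -317 + -332.42 = -773.25 kJ/kg
Q = ṁ·Δh = 615.0 kg/h × -773.25 kJ/kg = -475550 kJ/h
|Q| = 132.1 kW = 132100 W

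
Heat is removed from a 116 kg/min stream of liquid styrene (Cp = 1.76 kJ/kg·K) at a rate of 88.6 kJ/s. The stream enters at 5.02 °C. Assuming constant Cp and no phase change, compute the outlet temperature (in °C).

T_out = -21.0 °C

Q = 88.6 kJ/s = 5316 kJ/min
ΔT = Q/(ṁ·Cp) = 5316/(116×1.76) = 26.038 K
T_out = 5.02 − 26.038 = -21.018 °C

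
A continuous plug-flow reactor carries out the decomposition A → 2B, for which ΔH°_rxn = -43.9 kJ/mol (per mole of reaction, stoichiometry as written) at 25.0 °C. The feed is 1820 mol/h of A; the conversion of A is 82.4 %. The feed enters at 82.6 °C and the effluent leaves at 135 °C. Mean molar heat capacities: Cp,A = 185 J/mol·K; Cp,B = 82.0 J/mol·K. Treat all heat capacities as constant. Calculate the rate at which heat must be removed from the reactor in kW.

Extent of reaction ξ = 0.824 × 1820 = 1499.7 mol/h
Reaction term: ξ·ΔH°_rxn = 1499.7 × -43.9 = -65836 kJ/h
Sensible, feed 82.6→25 °C: -19394 kJ/h
Outlet flows (mol/h): A 320.32, B 2999.4
Sensible, products 25→135 °C: 33573 kJ/h
Q = ΔH = -51657 kJ/h = -14.349 kW
Heat removed = 14.349 kW

Q_out = 14.3 kW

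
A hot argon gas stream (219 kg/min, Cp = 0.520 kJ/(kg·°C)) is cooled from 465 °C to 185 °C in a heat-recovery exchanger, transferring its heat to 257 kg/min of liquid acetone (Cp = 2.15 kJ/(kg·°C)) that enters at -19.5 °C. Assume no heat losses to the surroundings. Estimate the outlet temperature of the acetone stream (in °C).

T_c,out = 38.2 °C

Heat released by hot stream: Q = 219 × 0.520 × (465 − 185) = 31886 kJ/min
Energy balance on cold side (adiabatic exchanger): Q = ṁ_c·Cp_c·(T_c,out − T_c,in)
T_c,out = -19.5 + 31886/(257 × 2.15) = 38.208 °C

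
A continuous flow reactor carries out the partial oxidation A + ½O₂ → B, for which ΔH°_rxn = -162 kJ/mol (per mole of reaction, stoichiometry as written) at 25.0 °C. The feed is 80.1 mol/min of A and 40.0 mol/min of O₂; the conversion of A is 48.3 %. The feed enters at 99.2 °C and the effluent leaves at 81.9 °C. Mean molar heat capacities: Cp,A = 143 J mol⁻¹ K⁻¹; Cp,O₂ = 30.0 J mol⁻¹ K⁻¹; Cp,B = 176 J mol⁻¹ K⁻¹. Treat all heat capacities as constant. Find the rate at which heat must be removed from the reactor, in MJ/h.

Extent of reaction ξ = 0.483 × 80.1 = 38.688 mol/min
Reaction term: ξ·ΔH°_rxn = 38.688 × -162 = -6267.5 kJ/min
Sensible, feed 99.2→25 °C: -938.95 kJ/min
Outlet flows (mol/min): A 41.412, O₂ 20.656, B 38.688
Sensible, products 25→81.9 °C: 759.65 kJ/min
Q = ΔH = -6446.8 kJ/min = -107.45 kW
Heat removed = 386.81 MJ/h

Q_out = 387 MJ/h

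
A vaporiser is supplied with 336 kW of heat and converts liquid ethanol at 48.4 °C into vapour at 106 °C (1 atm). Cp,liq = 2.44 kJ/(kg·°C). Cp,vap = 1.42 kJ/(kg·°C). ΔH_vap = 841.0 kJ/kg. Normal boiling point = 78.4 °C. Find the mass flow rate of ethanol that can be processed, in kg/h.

ṁ = 1270 kg/h

Δh = 2.44×(78.4−48.4) + 841.0 + 1.42×(106−78.4) = 953.39 kJ/kg
Q = 336 kW = 336 kJ/s = 1.2096e+06 kJ/h
ṁ = Q/Δh = 1.2096e+06 / 953.39 = 1268.7 kg/h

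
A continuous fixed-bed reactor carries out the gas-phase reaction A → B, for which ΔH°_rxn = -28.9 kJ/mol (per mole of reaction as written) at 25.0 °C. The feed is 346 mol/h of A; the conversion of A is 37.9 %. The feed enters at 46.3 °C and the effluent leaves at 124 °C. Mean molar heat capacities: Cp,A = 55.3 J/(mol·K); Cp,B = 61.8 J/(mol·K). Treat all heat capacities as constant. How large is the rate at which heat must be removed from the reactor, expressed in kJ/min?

Q_out = 37.0 kJ/min

Extent of reaction ξ = 0.379 × 346 = 131.13 mol/h
Reaction term: ξ·ΔH°_rxn = 131.13 × -28.9 = -3789.8 kJ/h
Sensible, feed 46.3→25 °C: -407.55 kJ/h
Outlet flows (mol/h): A 214.87, B 131.13
Sensible, products 25→124 °C: 1978.6 kJ/h
Q = ΔH = -2218.7 kJ/h = -0.6163 kW
Heat removed = 36.978 kJ/min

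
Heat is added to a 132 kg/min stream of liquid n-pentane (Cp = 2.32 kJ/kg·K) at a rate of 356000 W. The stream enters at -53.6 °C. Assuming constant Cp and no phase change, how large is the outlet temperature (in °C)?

T_out = 16.1 °C

Q = 356000 W = 21360 kJ/min
ΔT = Q/(ṁ·Cp) = 21360/(132×2.32) = 69.749 K
T_out = -53.6 + 69.749 = 16.149 °C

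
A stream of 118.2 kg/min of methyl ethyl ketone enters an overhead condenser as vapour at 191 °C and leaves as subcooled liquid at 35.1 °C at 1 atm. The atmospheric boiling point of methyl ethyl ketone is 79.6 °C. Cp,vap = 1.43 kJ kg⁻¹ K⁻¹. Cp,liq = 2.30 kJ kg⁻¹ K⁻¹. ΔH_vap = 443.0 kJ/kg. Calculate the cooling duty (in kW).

Q_c = 1390 kW

vapour 191→79.6 °C: -159.3 kJ/kg
condensation at 79.6 °C: -443 kJ/kg
liquid 79.6→35.1 °C: -102.35 kJ/kg
Δh = -159.3 + -443 + -102.35 = -704.65 kJ/kg
Q = ṁ·Δh = 118.2 kg/min × -704.65 kJ/kg = -83290 kJ/min
|Q| = 1388.2 kW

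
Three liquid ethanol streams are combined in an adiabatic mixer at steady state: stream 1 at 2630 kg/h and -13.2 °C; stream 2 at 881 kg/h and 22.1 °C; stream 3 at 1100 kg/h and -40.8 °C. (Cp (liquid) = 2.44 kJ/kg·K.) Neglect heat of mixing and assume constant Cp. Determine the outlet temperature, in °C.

No heat crosses the boundary, so H_out = H_in.
T_out = Σ ṁᵢCp,ᵢTᵢ / Σ ṁᵢCp,ᵢ
      = -146710 / 11251 = -13.04 °C

T_out = -13.0 °C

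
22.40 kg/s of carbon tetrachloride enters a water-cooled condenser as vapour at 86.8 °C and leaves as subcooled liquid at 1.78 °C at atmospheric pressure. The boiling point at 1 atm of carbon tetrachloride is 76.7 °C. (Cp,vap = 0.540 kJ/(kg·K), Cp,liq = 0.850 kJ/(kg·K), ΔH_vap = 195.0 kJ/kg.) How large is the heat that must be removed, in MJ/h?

Q_c = 21300 MJ/h

vapour 86.8→76.7 °C: -5.454 kJ/kg
condensation at 76.7 °C: -195 kJ/kg
liquid 76.7→1.78 °C: -63.682 kJ/kg
Δh = -5.454 + -195 + -63.682 = -264.14 kJ/kg
Q = ṁ·Δh = 22.40 kg/s × -264.14 kJ/kg = -5916.6 kJ/s
|Q| = 5916.6 kW = 21300 MJ/h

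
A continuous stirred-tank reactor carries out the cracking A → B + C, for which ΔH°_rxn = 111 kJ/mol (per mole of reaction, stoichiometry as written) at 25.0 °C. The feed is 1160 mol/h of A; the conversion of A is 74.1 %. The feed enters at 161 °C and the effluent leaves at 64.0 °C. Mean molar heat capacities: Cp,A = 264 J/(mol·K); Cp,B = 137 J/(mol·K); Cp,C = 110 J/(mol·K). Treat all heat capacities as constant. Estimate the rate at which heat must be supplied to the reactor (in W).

Q_in = 18100 W

Extent of reaction ξ = 0.741 × 1160 = 859.56 mol/h
Reaction term: ξ·ΔH°_rxn = 859.56 × 111 = 95411 kJ/h
Sensible, feed 161→25 °C: -41649 kJ/h
Outlet flows (mol/h): A 300.44, B 859.56, C 859.56
Sensible, products 25→64.0 °C: 11373 kJ/h
Q = ΔH = 65136 kJ/h = 18.093 kW
Heat supplied = 18093 W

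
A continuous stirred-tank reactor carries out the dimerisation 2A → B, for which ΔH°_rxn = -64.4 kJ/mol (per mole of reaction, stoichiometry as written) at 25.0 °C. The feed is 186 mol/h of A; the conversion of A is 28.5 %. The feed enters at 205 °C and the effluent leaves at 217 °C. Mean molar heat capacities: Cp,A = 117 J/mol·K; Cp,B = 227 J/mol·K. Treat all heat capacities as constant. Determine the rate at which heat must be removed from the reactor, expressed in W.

Extent of reaction ξ = 0.285 × 186 / 2 = 26.505 mol/h
Reaction term: ξ·ΔH°_rxn = 26.505 × -64.4 = -1706.9 kJ/h
Sensible, feed 205→25 °C: -3917.2 kJ/h
Outlet flows (mol/h): A 132.99, B 26.505
Sensible, products 25→217 °C: 4142.7 kJ/h
Q = ΔH = -1481.4 kJ/h = -0.4115 kW
Heat removed = 411.5 W

Q_out = 412 W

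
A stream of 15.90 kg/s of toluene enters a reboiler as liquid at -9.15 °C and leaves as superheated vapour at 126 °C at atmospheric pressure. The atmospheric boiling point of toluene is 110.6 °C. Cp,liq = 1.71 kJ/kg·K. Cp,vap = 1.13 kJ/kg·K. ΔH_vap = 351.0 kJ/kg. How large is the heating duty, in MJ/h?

Q = 32800 MJ/h

liquid -9.15→110.6 °C: 204.77 kJ/kg
vaporisation at 110.6 °C: 351 kJ/kg
vapour 110.6→126 °C: 17.402 kJ/kg
Δh = 204.77 + 351 + 17.402 = 573.17 kJ/kg
Q = ṁ·Δh = 15.90 kg/s × 573.17 kJ/kg = 9113.5 kJ/s
|Q| = 9113.5 kW = 32809 MJ/h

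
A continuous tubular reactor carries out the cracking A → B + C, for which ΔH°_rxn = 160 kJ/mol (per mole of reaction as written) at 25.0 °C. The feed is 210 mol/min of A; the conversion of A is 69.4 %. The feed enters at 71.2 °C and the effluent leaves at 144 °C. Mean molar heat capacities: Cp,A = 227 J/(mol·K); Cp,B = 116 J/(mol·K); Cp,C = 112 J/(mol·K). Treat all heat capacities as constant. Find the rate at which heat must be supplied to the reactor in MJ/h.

Q_in = 1610 MJ/h

Extent of reaction ξ = 0.694 × 210 = 145.74 mol/min
Reaction term: ξ·ΔH°_rxn = 145.74 × 160 = 23318 kJ/min
Sensible, feed 71.2→25 °C: -2202.4 kJ/min
Outlet flows (mol/min): A 64.26, B 145.74, C 145.74
Sensible, products 25→144 °C: 5690.1 kJ/min
Q = ΔH = 26806 kJ/min = 446.77 kW
Heat supplied = 1608.4 MJ/h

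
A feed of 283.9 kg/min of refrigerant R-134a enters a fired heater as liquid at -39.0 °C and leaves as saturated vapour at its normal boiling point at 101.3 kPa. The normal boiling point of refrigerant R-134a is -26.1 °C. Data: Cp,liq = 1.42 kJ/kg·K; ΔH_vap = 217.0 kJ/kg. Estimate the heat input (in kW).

liquid -39.0→-26.1 °C: 18.318 kJ/kg
vaporisation at -26.1 °C: 217 kJ/kg
Δh = 18.318 + 217 = 235.32 kJ/kg
Q = ṁ·Δh = 283.9 kg/min × 235.32 kJ/kg = 66807 kJ/min
|Q| = 1113.4 kW

Q = 1110 kW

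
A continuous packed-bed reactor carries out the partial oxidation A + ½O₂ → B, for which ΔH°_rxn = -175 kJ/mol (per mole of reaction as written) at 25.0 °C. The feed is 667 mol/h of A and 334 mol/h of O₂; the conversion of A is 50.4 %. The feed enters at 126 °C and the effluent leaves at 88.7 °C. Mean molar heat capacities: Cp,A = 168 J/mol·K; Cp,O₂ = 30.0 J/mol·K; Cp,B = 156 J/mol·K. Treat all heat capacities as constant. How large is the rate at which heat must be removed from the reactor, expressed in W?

Extent of reaction ξ = 0.504 × 667 = 336.17 mol/h
Reaction term: ξ·ΔH°_rxn = 336.17 × -175 = -58829 kJ/h
Sensible, feed 126→25 °C: -12330 kJ/h
Outlet flows (mol/h): A 330.83, O₂ 165.92, B 336.17
Sensible, products 25→88.7 °C: 7198.1 kJ/h
Q = ΔH = -63961 kJ/h = -17.767 kW
Heat removed = 17767 W

Q_out = 17800 W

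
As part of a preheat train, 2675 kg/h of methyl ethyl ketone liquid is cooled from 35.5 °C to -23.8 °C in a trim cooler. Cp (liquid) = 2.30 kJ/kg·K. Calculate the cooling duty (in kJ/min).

Q = ṁ·Cp·ΔT = 2675 × 2.30 × (-23.8 − 35.5) = -364840 kJ/h
Converting: 364840 / 3600 s = 101.35 kW
Cooling duty = 6080.7 kJ/min

Q_c = 6080 kJ/min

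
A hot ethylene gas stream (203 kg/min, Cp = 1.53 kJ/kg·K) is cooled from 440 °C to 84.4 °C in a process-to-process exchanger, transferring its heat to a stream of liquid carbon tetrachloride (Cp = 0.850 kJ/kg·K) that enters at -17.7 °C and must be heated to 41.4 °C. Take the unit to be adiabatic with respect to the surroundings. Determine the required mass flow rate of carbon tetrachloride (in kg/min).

Heat released by hot stream: Q = 203 × 1.53 × (440 − 84.4) = 110450 kJ/min
Energy balance on cold side (adiabatic exchanger): Q = ṁ_c·Cp_c·(T_c,out − T_c,in)
ṁ_c = 110450 / [0.850 × (41.4 − -17.7)] = 2198.6 kg/min

ṁ_c = 2200 kg/min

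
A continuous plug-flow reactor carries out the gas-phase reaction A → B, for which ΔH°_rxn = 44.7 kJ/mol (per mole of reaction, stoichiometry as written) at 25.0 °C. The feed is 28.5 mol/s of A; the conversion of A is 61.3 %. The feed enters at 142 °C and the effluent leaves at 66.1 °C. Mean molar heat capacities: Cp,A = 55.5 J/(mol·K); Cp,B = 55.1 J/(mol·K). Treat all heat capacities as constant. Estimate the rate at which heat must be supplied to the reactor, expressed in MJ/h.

Q_in = 2380 MJ/h

Extent of reaction ξ = 0.613 × 28.5 = 17.471 mol/s
Reaction term: ξ·ΔH°_rxn = 17.471 × 44.7 = 780.93 kJ/s
Sensible, feed 142→25 °C: -185.06 kJ/s
Outlet flows (mol/s): A 11.029, B 17.471
Sensible, products 25→66.1 °C: 64.723 kJ/s
Q = ΔH = 660.59 kJ/s = 660.59 kW
Heat supplied = 2378.1 MJ/h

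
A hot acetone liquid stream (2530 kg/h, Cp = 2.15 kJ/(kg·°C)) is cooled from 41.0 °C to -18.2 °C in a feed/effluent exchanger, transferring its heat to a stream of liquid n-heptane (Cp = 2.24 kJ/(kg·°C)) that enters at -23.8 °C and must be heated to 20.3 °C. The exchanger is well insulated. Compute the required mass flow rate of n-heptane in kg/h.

ṁ_c = 3260 kg/h

Heat released by hot stream: Q = 2530 × 2.15 × (41.0 − -18.2) = 322020 kJ/h
Energy balance on cold side (adiabatic exchanger): Q = ṁ_c·Cp_c·(T_c,out − T_c,in)
ṁ_c = 322020 / [2.24 × (20.3 − -23.8)] = 3259.8 kg/h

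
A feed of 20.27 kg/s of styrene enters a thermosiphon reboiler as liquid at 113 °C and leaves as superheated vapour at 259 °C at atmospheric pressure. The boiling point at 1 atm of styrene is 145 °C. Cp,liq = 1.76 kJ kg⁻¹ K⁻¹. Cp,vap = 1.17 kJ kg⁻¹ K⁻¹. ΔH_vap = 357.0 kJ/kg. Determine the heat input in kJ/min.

liquid 113→145 °C: 56.32 kJ/kg
vaporisation at 145 °C: 357 kJ/kg
vapour 145→259 °C: 133.38 kJ/kg
Δh = 56.32 + 357 + 133.38 = 546.7 kJ/kg
Q = ṁ·Δh = 20.27 kg/s × 546.7 kJ/kg = 11082 kJ/s
|Q| = 11082 kW = 664900 kJ/min

Q = 665000 kJ/min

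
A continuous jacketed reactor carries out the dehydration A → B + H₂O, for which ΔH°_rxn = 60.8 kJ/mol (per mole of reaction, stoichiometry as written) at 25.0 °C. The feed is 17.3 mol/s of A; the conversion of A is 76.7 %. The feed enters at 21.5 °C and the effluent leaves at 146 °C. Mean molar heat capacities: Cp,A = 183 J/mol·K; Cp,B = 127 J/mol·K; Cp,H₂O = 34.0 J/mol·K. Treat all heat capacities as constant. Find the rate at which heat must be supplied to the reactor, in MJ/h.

Extent of reaction ξ = 0.767 × 17.3 = 13.269 mol/s
Reaction term: ξ·ΔH°_rxn = 13.269 × 60.8 = 806.76 kJ/s
Sensible, feed 21.5→25 °C: 11.081 kJ/s
Outlet flows (mol/s): A 4.0309, B 13.269, H₂O 13.269
Sensible, products 25→146 °C: 347.75 kJ/s
Q = ΔH = 1165.6 kJ/s = 1165.6 kW
Heat supplied = 4196.1 MJ/h

Q_in = 4200 MJ/h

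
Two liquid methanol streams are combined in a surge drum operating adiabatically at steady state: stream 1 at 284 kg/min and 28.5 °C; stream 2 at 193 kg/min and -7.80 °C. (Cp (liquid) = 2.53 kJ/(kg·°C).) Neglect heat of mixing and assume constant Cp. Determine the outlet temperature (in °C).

Adiabatic, steady state ⇒ Σ ṁᵢCp,ᵢ(T_out − Tᵢ) = 0
T_out = Σ ṁᵢCp,ᵢTᵢ / Σ ṁᵢCp,ᵢ
      = 16669 / 1206.8 = 13.813 °C

T_out = 13.8 °C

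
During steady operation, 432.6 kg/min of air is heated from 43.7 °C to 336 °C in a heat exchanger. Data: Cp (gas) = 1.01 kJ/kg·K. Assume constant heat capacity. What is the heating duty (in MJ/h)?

Q = ṁ·Cp·ΔT = 432.6 × 1.01 × (336 − 43.7) = 127710 kJ/min
Converting: 127710 / 60 s = 2128.6 kW
Heating duty = 7662.8 MJ/h

Q = 7660 MJ/h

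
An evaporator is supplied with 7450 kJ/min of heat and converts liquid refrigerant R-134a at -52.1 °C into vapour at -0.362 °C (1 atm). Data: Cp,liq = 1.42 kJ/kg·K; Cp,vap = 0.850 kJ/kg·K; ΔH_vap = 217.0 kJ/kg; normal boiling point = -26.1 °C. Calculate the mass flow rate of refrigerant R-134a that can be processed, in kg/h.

Δh = 1.42×(-26.1−-52.1) + 217.0 + 0.850×(-0.362−-26.1) = 275.8 kJ/kg
Q = 7450 kJ/min = 124.17 kJ/s = 447000 kJ/h
ṁ = Q/Δh = 447000 / 275.8 = 1620.8 kg/h

ṁ = 1620 kg/h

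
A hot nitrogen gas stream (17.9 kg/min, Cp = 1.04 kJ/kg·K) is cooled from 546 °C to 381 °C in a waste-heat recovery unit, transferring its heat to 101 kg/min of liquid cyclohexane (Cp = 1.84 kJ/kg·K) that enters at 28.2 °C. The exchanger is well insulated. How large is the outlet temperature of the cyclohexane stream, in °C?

Heat released by hot stream: Q = 17.9 × 1.04 × (546 − 381) = 3071.6 kJ/min
Energy balance on cold side (adiabatic exchanger): Q = ṁ_c·Cp_c·(T_c,out − T_c,in)
T_c,out = 28.2 + 3071.6/(101 × 1.84) = 44.728 °C

T_c,out = 44.7 °C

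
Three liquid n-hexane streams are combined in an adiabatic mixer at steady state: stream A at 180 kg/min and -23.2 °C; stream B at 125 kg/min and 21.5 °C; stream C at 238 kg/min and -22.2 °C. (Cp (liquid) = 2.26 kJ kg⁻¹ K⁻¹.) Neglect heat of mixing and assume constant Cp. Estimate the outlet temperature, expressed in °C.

T_out = -12.5 °C

No heat crosses the boundary, so H_out = H_in.
Σ ṁᵢCp,ᵢTᵢ = 180×2.26×-23.2 + 125×2.26×21.5 + 238×2.26×-22.2 = -15305
Σ ṁᵢCp,ᵢ = 180×2.26 + 125×2.26 + 238×2.26 = 1227.2
T_out = -15305 / 1227.2 = -12.472 °C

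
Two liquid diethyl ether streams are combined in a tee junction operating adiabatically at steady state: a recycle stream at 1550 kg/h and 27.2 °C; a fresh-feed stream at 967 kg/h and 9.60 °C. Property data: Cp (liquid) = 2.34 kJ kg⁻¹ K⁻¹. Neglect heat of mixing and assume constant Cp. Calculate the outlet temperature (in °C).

No heat crosses the boundary, so H_out = H_in.
Σ ṁᵢCp,ᵢTᵢ = 1550×2.34×27.2 + 967×2.34×9.60 = 120380
Σ ṁᵢCp,ᵢ = 1550×2.34 + 967×2.34 = 5889.8
T_out = 120380 / 5889.8 = 20.438 °C

T_out = 20.4 °C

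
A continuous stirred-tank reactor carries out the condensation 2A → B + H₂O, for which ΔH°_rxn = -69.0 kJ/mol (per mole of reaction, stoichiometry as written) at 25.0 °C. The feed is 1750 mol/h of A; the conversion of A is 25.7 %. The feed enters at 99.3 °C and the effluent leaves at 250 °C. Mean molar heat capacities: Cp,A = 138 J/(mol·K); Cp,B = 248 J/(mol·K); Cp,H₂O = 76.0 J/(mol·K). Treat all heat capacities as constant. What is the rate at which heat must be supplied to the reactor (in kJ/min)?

Q_in = 388 kJ/min

Extent of reaction ξ = 0.257 × 1750 / 2 = 224.88 mol/h
Reaction term: ξ·ΔH°_rxn = 224.88 × -69.0 = -15516 kJ/h
Sensible, feed 99.3→25 °C: -17943 kJ/h
Outlet flows (mol/h): A 1300.2, B 224.88, H₂O 224.88
Sensible, products 25→250 °C: 56766 kJ/h
Q = ΔH = 23306 kJ/h = 6.474 kW
Heat supplied = 388.44 kJ/min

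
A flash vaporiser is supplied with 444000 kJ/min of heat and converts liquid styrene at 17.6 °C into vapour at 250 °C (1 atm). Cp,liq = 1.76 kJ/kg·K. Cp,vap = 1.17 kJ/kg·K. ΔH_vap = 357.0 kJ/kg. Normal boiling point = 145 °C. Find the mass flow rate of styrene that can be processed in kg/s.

Δh = 1.76×(145−17.6) + 357.0 + 1.17×(250−145) = 704.07 kJ/kg
Q = 444000 kJ/min = 7400 kJ/s = 7400 kJ/s
ṁ = Q/Δh = 7400 / 704.07 = 10.51 kg/s

ṁ = 10.5 kg/s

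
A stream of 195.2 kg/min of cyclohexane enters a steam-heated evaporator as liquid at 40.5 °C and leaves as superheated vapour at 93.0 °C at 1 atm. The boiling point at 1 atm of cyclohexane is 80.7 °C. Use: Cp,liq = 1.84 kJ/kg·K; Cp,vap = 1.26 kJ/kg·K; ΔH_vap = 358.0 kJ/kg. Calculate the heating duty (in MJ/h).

Q = 5240 MJ/h

liquid 40.5→80.7 °C: 73.968 kJ/kg
vaporisation at 80.7 °C: 358 kJ/kg
vapour 80.7→93.0 °C: 15.498 kJ/kg
Δh = 73.968 + 358 + 15.498 = 447.47 kJ/kg
Q = ṁ·Δh = 195.2 kg/min × 447.47 kJ/kg = 87345 kJ/min
|Q| = 1455.8 kW = 5240.7 MJ/h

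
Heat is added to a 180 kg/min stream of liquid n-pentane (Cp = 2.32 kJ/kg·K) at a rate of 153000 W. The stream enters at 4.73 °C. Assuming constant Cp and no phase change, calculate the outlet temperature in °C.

T_out = 26.7 °C

Q = 153000 W = 9180 kJ/min
ΔT = Q/(ṁ·Cp) = 9180/(180×2.32) = 21.983 K
T_out = 4.73 + 21.983 = 26.713 °C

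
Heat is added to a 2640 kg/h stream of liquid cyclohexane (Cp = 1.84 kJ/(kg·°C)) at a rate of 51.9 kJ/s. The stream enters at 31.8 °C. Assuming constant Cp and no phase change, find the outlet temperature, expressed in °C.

Q = 51.9 kJ/s = 186840 kJ/h
ΔT = Q/(ṁ·Cp) = 186840/(2640×1.84) = 38.463 K
T_out = 31.8 + 38.463 = 70.263 °C

T_out = 70.3 °C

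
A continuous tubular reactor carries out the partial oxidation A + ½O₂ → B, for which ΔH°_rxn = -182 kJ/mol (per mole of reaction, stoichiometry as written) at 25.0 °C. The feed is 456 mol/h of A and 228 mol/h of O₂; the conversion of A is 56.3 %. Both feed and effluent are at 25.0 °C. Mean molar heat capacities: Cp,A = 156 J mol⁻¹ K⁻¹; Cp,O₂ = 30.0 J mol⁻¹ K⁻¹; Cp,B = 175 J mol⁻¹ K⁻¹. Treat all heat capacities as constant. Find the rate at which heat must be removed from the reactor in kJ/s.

Extent of reaction ξ = 0.563 × 456 = 256.73 mol/h
Reaction term: ξ·ΔH°_rxn = 256.73 × -182 = -46724 kJ/h
Q = ΔH = -46724 kJ/h = -12.979 kW
Heat removed = 12.979 kJ/s

Q_out = 13.0 kJ/s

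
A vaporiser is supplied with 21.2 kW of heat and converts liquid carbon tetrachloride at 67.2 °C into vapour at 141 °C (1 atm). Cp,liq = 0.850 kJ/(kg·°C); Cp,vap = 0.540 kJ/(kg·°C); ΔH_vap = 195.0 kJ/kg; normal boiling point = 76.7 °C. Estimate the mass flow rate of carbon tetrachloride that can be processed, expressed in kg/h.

ṁ = 321 kg/h

Δh = 0.850×(76.7−67.2) + 195.0 + 0.540×(141−76.7) = 237.8 kJ/kg
Q = 21.2 kW = 21.2 kJ/s = 76320 kJ/h
ṁ = Q/Δh = 76320 / 237.8 = 320.95 kg/h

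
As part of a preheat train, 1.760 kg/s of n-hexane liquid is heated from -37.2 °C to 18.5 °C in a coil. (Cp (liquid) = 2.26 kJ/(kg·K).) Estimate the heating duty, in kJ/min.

Q = ṁ·Cp·ΔT = 1.760 × 2.26 × (18.5 − -37.2) = 221.55 kJ/s
Heating duty = 13293 kJ/min

Q = 13300 kJ/min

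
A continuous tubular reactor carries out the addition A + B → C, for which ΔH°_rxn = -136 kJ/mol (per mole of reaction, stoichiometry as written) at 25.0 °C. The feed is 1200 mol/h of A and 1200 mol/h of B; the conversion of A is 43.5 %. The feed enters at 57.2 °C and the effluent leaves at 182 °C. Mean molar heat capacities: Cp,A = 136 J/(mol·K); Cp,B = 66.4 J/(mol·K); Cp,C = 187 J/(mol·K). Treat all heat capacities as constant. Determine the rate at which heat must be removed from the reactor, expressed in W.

Q_out = 11700 W

Extent of reaction ξ = 0.435 × 1200 = 522 mol/h
Reaction term: ξ·ΔH°_rxn = 522 × -136 = -70992 kJ/h
Sensible, feed 57.2→25 °C: -7820.7 kJ/h
Outlet flows (mol/h): A 678, B 678, C 522
Sensible, products 25→182 °C: 36870 kJ/h
Q = ΔH = -41943 kJ/h = -11.651 kW
Heat removed = 11651 W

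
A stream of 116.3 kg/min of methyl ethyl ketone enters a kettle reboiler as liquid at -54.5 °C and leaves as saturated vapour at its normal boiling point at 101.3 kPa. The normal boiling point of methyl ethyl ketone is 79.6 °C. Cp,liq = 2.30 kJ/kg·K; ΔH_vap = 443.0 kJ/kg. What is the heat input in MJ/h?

liquid -54.5→79.6 °C: 308.43 kJ/kg
vaporisation at 79.6 °C: 443 kJ/kg
Δh = 308.43 + 443 = 751.43 kJ/kg
Q = ṁ·Δh = 116.3 kg/min × 751.43 kJ/kg = 87391 kJ/min
|Q| = 1456.5 kW = 5243.5 MJ/h

Q = 5240 MJ/h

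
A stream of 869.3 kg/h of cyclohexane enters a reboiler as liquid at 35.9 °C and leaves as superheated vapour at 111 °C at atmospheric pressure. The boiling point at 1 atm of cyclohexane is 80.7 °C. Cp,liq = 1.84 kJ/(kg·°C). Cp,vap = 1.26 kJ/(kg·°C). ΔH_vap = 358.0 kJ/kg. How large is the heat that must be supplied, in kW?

liquid 35.9→80.7 °C: 82.432 kJ/kg
vaporisation at 80.7 °C: 358 kJ/kg
vapour 80.7→111 °C: 38.178 kJ/kg
Δh = 82.432 + 358 + 38.178 = 478.61 kJ/kg
Q = ṁ·Δh = 869.3 kg/h × 478.61 kJ/kg = 416060 kJ/h
|Q| = 115.57 kW

Q = 116 kW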